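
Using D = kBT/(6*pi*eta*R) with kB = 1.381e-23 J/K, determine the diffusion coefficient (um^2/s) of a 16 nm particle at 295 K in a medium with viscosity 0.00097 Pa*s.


Radius R = 16/2 = 8 nm = 8e-09 m
D = kB*T / (6*pi*eta*R)
D = 1.381e-23 * 295 / (6 * pi * 0.00097 * 8e-09)
D = 2.78518e-11 m^2/s = 27.852 um^2/s

27.852


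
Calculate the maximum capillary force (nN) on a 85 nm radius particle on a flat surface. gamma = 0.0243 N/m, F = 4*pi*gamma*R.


Convert radius: R = 85 nm = 8.5e-08 m
F = 4 * pi * gamma * R
F = 4 * pi * 0.0243 * 8.5e-08
F = 2.59558e-08 N = 25.9558 nN

25.9558


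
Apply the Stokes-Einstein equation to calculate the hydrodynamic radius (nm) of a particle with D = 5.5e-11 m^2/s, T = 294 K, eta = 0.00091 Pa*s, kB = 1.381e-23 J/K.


Stokes-Einstein: R = kB*T / (6*pi*eta*D)
R = 1.381e-23 * 294 / (6 * pi * 0.00091 * 5.5e-11)
R = 4.30364e-09 m = 4.3 nm

4.3


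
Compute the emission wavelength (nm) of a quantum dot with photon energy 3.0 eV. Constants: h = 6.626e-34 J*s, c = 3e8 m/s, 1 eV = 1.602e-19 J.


Convert energy: E = 3.0 eV = 3.0 * 1.602e-19 = 4.806e-19 J
lambda = h*c / E = 6.626e-34 * 3e8 / 4.806e-19
lambda = 4.13608e-07 m = 413.6 nm

413.6


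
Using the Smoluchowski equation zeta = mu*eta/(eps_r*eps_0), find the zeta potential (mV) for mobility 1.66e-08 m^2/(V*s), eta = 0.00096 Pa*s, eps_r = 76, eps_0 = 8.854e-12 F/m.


Smoluchowski equation: zeta = mu * eta / (eps_r * eps_0)
zeta = 1.66e-08 * 0.00096 / (76 * 8.854e-12)
zeta = 0.023682 V = 23.68 mV

23.68


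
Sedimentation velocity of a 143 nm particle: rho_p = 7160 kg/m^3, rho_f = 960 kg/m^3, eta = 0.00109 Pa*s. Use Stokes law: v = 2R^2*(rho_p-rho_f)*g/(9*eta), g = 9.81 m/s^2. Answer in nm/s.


Radius R = 143/2 nm = 7.15e-08 m
Density difference = 7160 - 960 = 6200 kg/m^3
v = 2 * R^2 * (rho_p - rho_f) * g / (9 * eta)
v = 2 * (7.15e-08)^2 * 6200 * 9.81 / (9 * 0.00109)
v = 6.33919e-08 m/s = 63.3919 nm/s

63.3919


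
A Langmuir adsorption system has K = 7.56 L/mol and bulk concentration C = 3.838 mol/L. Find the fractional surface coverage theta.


Langmuir isotherm: theta = K*C / (1 + K*C)
K*C = 7.56 * 3.838 = 29.01528
theta = 29.01528 / (1 + 29.01528) = 29.01528 / 30.01528
theta = 0.9667

0.9667


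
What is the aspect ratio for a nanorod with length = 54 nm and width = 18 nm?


Aspect ratio AR = length / diameter
AR = 54 / 18
AR = 3.0

3.0


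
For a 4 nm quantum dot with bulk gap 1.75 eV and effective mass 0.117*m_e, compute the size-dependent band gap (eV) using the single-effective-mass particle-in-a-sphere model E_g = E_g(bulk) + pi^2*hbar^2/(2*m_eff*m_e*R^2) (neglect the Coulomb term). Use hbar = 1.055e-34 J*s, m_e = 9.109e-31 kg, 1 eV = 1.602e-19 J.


Radius R = 4/2 nm = 2e-09 m
Confinement energy dE = pi^2 * hbar^2 / (2 * m_eff * m_e * R^2)
dE = pi^2 * (1.055e-34)^2 / (2 * 0.117 * 9.109e-31 * (2e-09)^2) J, divided by 1.602e-19 J/eV
dE = 0.8043 eV
Total band gap = E_g(bulk) + dE = 1.75 + 0.8043 = 2.5543 eV

2.5543


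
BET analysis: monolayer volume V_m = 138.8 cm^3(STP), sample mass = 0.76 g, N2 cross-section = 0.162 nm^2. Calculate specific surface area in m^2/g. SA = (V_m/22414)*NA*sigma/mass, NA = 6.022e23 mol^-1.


Number of moles in monolayer = V_m / 22414 = 138.8 / 22414 = 0.00619256
Number of molecules = moles * NA = 0.00619256 * 6.022e23
SA = molecules * sigma / mass
SA = (138.8 / 22414) * 6.022e23 * 0.162e-18 / 0.76
SA = 794.9 m^2/g

794.9


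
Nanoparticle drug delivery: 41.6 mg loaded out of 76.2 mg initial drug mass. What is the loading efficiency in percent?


Drug loading efficiency = (drug loaded / drug initial) * 100
DLE = 41.6 / 76.2 * 100
DLE = 0.5459 * 100
DLE = 54.59%

54.59


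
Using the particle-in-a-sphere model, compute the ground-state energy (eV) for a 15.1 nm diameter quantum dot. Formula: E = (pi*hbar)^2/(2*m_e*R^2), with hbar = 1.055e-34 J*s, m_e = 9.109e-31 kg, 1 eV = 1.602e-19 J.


Radius R = 15.1/2 = 7.55 nm = 7.55e-09 m
E = (pi * 1.055e-34)^2 / (2 * 9.109e-31 * (7.55e-09)^2)
E(J) = 1.05782e-21
E = E(J) / 1.602e-19 = 0.0066 eV

0.0066


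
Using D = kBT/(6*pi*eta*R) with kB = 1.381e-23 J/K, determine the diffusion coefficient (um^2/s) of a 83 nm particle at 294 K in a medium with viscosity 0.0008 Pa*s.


Radius R = 83/2 = 41.5 nm = 4.15e-08 m
D = kB*T / (6*pi*eta*R)
D = 1.381e-23 * 294 / (6 * pi * 0.0008 * 4.15e-08)
D = 6.48786e-12 m^2/s = 6.488 um^2/s

6.488


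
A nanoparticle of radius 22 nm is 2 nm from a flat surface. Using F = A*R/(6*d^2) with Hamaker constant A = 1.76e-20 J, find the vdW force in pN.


Convert to SI: R = 22 nm = 2.2e-08 m, d = 2 nm = 2e-09 m
F = A * R / (6 * d^2)
F = 1.76e-20 * 2.2e-08 / (6 * (2e-09)^2)
F = 1.61333e-11 N = 16.133 pN

16.133


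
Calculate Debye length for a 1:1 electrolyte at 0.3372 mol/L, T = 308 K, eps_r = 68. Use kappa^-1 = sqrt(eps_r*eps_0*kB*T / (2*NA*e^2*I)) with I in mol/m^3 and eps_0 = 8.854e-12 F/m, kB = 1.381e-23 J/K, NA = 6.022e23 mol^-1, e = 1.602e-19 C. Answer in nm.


Ionic strength I = 0.3372 * 1^2 * 1000 = 337.2 mol/m^3
kappa^-1 = sqrt(68 * 8.854e-12 * 1.381e-23 * 308 / (2 * 6.022e23 * (1.602e-19)^2 * 337.2))
kappa^-1 = 0.496 nm

0.496


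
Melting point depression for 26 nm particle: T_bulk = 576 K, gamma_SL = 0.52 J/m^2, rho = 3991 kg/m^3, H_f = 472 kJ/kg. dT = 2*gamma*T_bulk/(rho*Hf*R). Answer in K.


Radius R = 26/2 = 13 nm = 1.3e-08 m
Convert H_f = 472 kJ/kg = 472000 J/kg
dT = 2 * gamma_SL * T_bulk / (rho * H_f * R)
dT = 2 * 0.52 * 576 / (3991 * 472000 * 1.3e-08)
dT = 24.5 K

24.5


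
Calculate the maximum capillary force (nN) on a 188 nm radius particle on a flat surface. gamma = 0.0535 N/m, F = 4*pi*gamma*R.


Convert radius: R = 188 nm = 1.88e-07 m
F = 4 * pi * gamma * R
F = 4 * pi * 0.0535 * 1.88e-07
F = 1.26393e-07 N = 126.3926 nN

126.3926


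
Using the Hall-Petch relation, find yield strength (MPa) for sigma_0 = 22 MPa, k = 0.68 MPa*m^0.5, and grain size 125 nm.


d = 125 nm = 1.25e-07 m
sqrt(d) = 0.0003535534
Hall-Petch contribution = k / sqrt(d) = 0.68 / 0.0003535534 = 1923.3 MPa
sigma = sigma_0 + k/sqrt(d) = 22 + 1923.3 = 1945.3 MPa

1945.3


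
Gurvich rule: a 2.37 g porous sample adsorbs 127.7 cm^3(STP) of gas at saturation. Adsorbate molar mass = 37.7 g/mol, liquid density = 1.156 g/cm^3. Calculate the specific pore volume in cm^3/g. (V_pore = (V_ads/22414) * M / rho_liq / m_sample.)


Moles adsorbed n = V_ads / 22414 = 127.7 / 22414 = 5.697332e-03 mol
Liquid volume V_liq = n * M / rho_liq = 5.697332e-03 * 37.7 / 1.156 = 0.18580 cm^3
Specific pore volume V_pore = V_liq / m_sample = 0.18580 / 2.37
V_pore = 0.0784 cm^3/g

0.0784


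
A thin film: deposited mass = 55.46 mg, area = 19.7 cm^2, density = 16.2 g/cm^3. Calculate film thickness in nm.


Convert: m = 55.46 mg = 5.5460e-05 kg, A = 19.7 cm^2 = 1.9700e-03 m^2, rho = 16.2 g/cm^3 = 16200 kg/m^3
t = m / (A * rho)
t = 5.5460e-05 / (1.9700e-03 * 16200)
t = 1.7378e-06 m = 1737.8 nm

1737.8


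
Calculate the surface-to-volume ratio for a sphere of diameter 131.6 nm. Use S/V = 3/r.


Radius r = 131.6/2 = 65.8 nm
S/V = 3 / r = 3 / 65.8
S/V = 0.0456 nm^-1

0.0456


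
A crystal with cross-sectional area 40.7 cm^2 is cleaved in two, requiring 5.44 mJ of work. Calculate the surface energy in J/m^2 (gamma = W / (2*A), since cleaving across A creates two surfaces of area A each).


Convert: A = 40.7 cm^2 = 0.00407 m^2, W = 5.44 mJ = 0.00544 J
Cleaving exposes two faces of area A, so total new surface = 2*A and gamma = W / (2*A)
gamma = 0.00544 / (2 * 0.00407)
gamma = 0.668 J/m^2

0.668


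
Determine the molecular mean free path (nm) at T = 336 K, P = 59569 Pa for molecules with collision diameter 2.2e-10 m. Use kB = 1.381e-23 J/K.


Mean free path: lambda = kB*T / (sqrt(2) * pi * d^2 * P)
lambda = 1.381e-23 * 336 / (sqrt(2) * pi * (2.2e-10)^2 * 59569)
lambda = 3.62245e-07 m
lambda = 362.25 nm

362.25


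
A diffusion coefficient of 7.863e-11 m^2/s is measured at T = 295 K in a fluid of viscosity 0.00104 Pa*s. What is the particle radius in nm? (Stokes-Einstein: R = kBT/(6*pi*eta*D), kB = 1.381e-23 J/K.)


Stokes-Einstein: R = kB*T / (6*pi*eta*D)
R = 1.381e-23 * 295 / (6 * pi * 0.00104 * 7.863e-11)
R = 2.64297e-09 m = 2.64 nm

2.64


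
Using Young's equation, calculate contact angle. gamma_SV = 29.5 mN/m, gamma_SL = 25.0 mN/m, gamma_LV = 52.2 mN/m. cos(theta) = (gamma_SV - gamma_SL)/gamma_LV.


cos(theta) = (gamma_SV - gamma_SL) / gamma_LV
cos(theta) = (29.5 - 25.0) / 52.2
cos(theta) = 0.086207
theta = arccos(0.086207) = 85.05 degrees

85.05


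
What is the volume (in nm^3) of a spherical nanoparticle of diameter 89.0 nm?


Radius r = 89.0/2 = 44.5 nm
Volume V = (4/3) * pi * r^3
V = (4/3) * pi * (44.5)^3
V = 369120.91 nm^3

369120.91


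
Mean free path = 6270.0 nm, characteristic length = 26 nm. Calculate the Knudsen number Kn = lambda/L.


Knudsen number Kn = lambda / L
Kn = 6270.0 / 26
Kn = 241.1538

241.1538


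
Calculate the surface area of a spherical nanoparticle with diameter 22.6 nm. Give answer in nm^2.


Radius r = 22.6/2 = 11.3 nm
Surface area SA = 4 * pi * r^2
SA = 4 * pi * (11.3)^2
SA = 1604.6 nm^2

1604.6


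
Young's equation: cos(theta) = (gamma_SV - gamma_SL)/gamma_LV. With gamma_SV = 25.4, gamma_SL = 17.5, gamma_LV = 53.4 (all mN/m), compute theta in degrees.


cos(theta) = (gamma_SV - gamma_SL) / gamma_LV
cos(theta) = (25.4 - 17.5) / 53.4
cos(theta) = 0.14794
theta = arccos(0.14794) = 81.49 degrees

81.49


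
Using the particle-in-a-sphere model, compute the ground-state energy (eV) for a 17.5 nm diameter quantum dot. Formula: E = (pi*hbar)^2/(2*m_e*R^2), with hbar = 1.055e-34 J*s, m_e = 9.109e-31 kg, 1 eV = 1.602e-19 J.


Radius R = 17.5/2 = 8.75 nm = 8.75e-09 m
E = (pi * 1.055e-34)^2 / (2 * 9.109e-31 * (8.75e-09)^2)
E(J) = 7.87568e-22
E = E(J) / 1.602e-19 = 0.0049 eV

0.0049


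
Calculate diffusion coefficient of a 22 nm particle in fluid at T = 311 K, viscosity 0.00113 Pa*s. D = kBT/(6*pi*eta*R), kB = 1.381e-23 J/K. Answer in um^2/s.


Radius R = 22/2 = 11 nm = 1.1e-08 m
D = kB*T / (6*pi*eta*R)
D = 1.381e-23 * 311 / (6 * pi * 0.00113 * 1.1e-08)
D = 1.83308e-11 m^2/s = 18.331 um^2/s

18.331


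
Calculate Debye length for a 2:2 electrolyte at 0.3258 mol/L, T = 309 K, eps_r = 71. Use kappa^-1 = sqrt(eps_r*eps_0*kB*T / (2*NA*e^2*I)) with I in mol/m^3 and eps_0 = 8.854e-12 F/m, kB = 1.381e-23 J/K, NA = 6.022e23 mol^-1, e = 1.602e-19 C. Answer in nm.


Ionic strength I = 0.3258 * 2^2 * 1000 = 1303.2 mol/m^3
kappa^-1 = sqrt(71 * 8.854e-12 * 1.381e-23 * 309 / (2 * 6.022e23 * (1.602e-19)^2 * 1303.2))
kappa^-1 = 0.258 nm

0.258


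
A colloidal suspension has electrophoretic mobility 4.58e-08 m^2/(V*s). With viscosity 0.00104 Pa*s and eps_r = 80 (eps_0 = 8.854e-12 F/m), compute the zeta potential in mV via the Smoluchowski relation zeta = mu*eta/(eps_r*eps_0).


Smoluchowski equation: zeta = mu * eta / (eps_r * eps_0)
zeta = 4.58e-08 * 0.00104 / (80 * 8.854e-12)
zeta = 0.067246 V = 67.25 mV

67.25


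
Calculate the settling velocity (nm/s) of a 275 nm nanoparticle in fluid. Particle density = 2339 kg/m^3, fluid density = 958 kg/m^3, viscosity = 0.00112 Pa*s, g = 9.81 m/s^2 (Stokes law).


Radius R = 275/2 nm = 1.375e-07 m
Density difference = 2339 - 958 = 1381 kg/m^3
v = 2 * R^2 * (rho_p - rho_f) * g / (9 * eta)
v = 2 * (1.375e-07)^2 * 1381 * 9.81 / (9 * 0.00112)
v = 5.08203e-08 m/s = 50.8203 nm/s

50.8203


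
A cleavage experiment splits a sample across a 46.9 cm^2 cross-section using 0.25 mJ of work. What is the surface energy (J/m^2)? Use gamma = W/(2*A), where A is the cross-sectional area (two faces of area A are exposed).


Convert: A = 46.9 cm^2 = 0.00469 m^2, W = 0.25 mJ = 0.00025 J
Cleaving exposes two faces of area A, so total new surface = 2*A and gamma = W / (2*A)
gamma = 0.00025 / (2 * 0.00469)
gamma = 0.027 J/m^2

0.027


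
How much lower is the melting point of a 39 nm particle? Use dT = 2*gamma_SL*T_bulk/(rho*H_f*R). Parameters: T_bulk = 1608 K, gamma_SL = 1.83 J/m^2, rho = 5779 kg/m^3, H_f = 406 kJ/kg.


Radius R = 39/2 = 19.5 nm = 1.95e-08 m
Convert H_f = 406 kJ/kg = 406000 J/kg
dT = 2 * gamma_SL * T_bulk / (rho * H_f * R)
dT = 2 * 1.83 * 1608 / (5779 * 406000 * 1.95e-08)
dT = 128.6 K

128.6


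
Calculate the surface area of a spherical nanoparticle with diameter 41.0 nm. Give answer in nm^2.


Radius r = 41.0/2 = 20.5 nm
Surface area SA = 4 * pi * r^2
SA = 4 * pi * (20.5)^2
SA = 5281.02 nm^2

5281.02


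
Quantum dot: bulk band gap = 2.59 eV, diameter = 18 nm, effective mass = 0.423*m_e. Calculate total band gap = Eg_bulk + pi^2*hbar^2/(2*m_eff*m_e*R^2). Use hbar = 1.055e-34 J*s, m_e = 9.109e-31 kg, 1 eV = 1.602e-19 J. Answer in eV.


Radius R = 18/2 nm = 9e-09 m
Confinement energy dE = pi^2 * hbar^2 / (2 * m_eff * m_e * R^2)
dE = pi^2 * (1.055e-34)^2 / (2 * 0.423 * 9.109e-31 * (9e-09)^2) J, divided by 1.602e-19 J/eV
dE = 0.011 eV
Total band gap = E_g(bulk) + dE = 2.59 + 0.011 = 2.601 eV

2.601


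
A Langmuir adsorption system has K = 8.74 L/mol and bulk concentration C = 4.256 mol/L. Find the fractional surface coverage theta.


Langmuir isotherm: theta = K*C / (1 + K*C)
K*C = 8.74 * 4.256 = 37.19744
theta = 37.19744 / (1 + 37.19744) = 37.19744 / 38.19744
theta = 0.9738

0.9738


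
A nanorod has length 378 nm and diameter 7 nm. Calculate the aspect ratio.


Aspect ratio AR = length / diameter
AR = 378 / 7
AR = 54.0

54.0


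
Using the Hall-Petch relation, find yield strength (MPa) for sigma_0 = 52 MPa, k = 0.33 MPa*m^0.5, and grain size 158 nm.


d = 158 nm = 1.58e-07 m
sqrt(d) = 0.0003974921
Hall-Petch contribution = k / sqrt(d) = 0.33 / 0.0003974921 = 830.2 MPa
sigma = sigma_0 + k/sqrt(d) = 52 + 830.2 = 882.2 MPa

882.2


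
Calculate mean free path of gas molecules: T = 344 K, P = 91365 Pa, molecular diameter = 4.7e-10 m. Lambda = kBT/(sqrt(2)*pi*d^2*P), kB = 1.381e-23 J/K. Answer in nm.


Mean free path: lambda = kB*T / (sqrt(2) * pi * d^2 * P)
lambda = 1.381e-23 * 344 / (sqrt(2) * pi * (4.7e-10)^2 * 91365)
lambda = 5.298e-08 m
lambda = 52.98 nm

52.98


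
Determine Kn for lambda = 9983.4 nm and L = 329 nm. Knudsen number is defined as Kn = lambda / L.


Knudsen number Kn = lambda / L
Kn = 9983.4 / 329
Kn = 30.3447

30.3447


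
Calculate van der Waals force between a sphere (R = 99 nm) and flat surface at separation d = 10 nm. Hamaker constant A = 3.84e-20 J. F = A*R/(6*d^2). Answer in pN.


Convert to SI: R = 99 nm = 9.9e-08 m, d = 10 nm = 1e-08 m
F = A * R / (6 * d^2)
F = 3.84e-20 * 9.9e-08 / (6 * (1e-08)^2)
F = 6.336e-12 N = 6.336 pN

6.336


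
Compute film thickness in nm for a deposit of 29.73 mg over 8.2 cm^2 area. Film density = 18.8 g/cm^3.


Convert: m = 29.73 mg = 2.9730e-05 kg, A = 8.2 cm^2 = 8.2000e-04 m^2, rho = 18.8 g/cm^3 = 18800 kg/m^3
t = m / (A * rho)
t = 2.9730e-05 / (8.2000e-04 * 18800)
t = 1.9285e-06 m = 1928.5 nm

1928.5


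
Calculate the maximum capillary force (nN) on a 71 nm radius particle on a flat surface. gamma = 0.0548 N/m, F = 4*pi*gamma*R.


Convert radius: R = 71 nm = 7.1e-08 m
F = 4 * pi * gamma * R
F = 4 * pi * 0.0548 * 7.1e-08
F = 4.88932e-08 N = 48.8932 nN

48.8932


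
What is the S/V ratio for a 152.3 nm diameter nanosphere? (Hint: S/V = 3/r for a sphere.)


Radius r = 152.3/2 = 76.15 nm
S/V = 3 / r = 3 / 76.15
S/V = 0.0394 nm^-1

0.0394


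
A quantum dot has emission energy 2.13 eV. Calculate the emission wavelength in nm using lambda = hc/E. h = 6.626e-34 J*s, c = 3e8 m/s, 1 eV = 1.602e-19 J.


Convert energy: E = 2.13 eV = 2.13 * 1.602e-19 = 3.41226e-19 J
lambda = h*c / E = 6.626e-34 * 3e8 / 3.41226e-19
lambda = 5.82546e-07 m = 582.5 nm

582.5


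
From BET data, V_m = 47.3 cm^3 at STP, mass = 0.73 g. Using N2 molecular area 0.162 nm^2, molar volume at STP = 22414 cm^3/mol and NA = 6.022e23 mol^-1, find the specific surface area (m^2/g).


Number of moles in monolayer = V_m / 22414 = 47.3 / 22414 = 0.00211029
Number of molecules = moles * NA = 0.00211029 * 6.022e23
SA = molecules * sigma / mass
SA = (47.3 / 22414) * 6.022e23 * 0.162e-18 / 0.73
SA = 282.0 m^2/g

282.0


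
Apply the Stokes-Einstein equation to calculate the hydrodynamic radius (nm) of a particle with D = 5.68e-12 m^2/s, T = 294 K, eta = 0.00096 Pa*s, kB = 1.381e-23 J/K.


Stokes-Einstein: R = kB*T / (6*pi*eta*D)
R = 1.381e-23 * 294 / (6 * pi * 0.00096 * 5.68e-12)
R = 3.95021e-08 m = 39.5 nm

39.5


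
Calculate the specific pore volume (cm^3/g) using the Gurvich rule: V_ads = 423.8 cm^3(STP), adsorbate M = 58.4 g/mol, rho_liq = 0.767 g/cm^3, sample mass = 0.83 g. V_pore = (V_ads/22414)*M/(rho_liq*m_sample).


Moles adsorbed n = V_ads / 22414 = 423.8 / 22414 = 1.890783e-02 mol
Liquid volume V_liq = n * M / rho_liq = 1.890783e-02 * 58.4 / 0.767 = 1.43966 cm^3
Specific pore volume V_pore = V_liq / m_sample = 1.43966 / 0.83
V_pore = 1.7345 cm^3/g

1.7345


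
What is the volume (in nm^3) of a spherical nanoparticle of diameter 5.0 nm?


Radius r = 5.0/2 = 2.5 nm
Volume V = (4/3) * pi * r^3
V = (4/3) * pi * (2.5)^3
V = 65.45 nm^3

65.45


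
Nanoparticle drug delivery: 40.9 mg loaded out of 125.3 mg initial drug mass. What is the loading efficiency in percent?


Drug loading efficiency = (drug loaded / drug initial) * 100
DLE = 40.9 / 125.3 * 100
DLE = 0.3264 * 100
DLE = 32.64%

32.64


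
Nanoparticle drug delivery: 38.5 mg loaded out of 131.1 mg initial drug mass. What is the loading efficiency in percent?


Drug loading efficiency = (drug loaded / drug initial) * 100
DLE = 38.5 / 131.1 * 100
DLE = 0.2937 * 100
DLE = 29.37%

29.37


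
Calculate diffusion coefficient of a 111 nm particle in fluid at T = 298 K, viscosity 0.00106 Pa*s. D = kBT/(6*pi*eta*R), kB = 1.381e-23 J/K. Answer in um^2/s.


Radius R = 111/2 = 55.5 nm = 5.55e-08 m
D = kB*T / (6*pi*eta*R)
D = 1.381e-23 * 298 / (6 * pi * 0.00106 * 5.55e-08)
D = 3.71116e-12 m^2/s = 3.711 um^2/s

3.711


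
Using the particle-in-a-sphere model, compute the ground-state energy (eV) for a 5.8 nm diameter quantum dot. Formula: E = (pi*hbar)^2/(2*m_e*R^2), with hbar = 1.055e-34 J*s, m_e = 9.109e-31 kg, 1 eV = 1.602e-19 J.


Radius R = 5.8/2 = 2.9 nm = 2.9e-09 m
E = (pi * 1.055e-34)^2 / (2 * 9.109e-31 * (2.9e-09)^2)
E(J) = 7.16982e-21
E = E(J) / 1.602e-19 = 0.0448 eV

0.0448


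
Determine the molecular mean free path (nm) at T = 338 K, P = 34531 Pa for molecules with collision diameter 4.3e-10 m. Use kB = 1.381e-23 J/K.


Mean free path: lambda = kB*T / (sqrt(2) * pi * d^2 * P)
lambda = 1.381e-23 * 338 / (sqrt(2) * pi * (4.3e-10)^2 * 34531)
lambda = 1.64551e-07 m
lambda = 164.55 nm

164.55


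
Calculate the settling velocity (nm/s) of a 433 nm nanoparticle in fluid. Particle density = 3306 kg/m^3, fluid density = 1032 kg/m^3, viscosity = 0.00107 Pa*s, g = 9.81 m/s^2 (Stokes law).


Radius R = 433/2 nm = 2.165e-07 m
Density difference = 3306 - 1032 = 2274 kg/m^3
v = 2 * R^2 * (rho_p - rho_f) * g / (9 * eta)
v = 2 * (2.165e-07)^2 * 2274 * 9.81 / (9 * 0.00107)
v = 2.1716e-07 m/s = 217.1596 nm/s

217.1596


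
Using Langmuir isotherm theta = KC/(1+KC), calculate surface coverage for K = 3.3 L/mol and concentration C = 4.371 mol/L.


Langmuir isotherm: theta = K*C / (1 + K*C)
K*C = 3.3 * 4.371 = 14.4243
theta = 14.4243 / (1 + 14.4243) = 14.4243 / 15.4243
theta = 0.9352

0.9352


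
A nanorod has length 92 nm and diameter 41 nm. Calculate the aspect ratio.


Aspect ratio AR = length / diameter
AR = 92 / 41
AR = 2.24

2.24


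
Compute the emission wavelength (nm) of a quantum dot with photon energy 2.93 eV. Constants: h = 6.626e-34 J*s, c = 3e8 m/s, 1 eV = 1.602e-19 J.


Convert energy: E = 2.93 eV = 2.93 * 1.602e-19 = 4.69386e-19 J
lambda = h*c / E = 6.626e-34 * 3e8 / 4.69386e-19
lambda = 4.23489e-07 m = 423.5 nm

423.5


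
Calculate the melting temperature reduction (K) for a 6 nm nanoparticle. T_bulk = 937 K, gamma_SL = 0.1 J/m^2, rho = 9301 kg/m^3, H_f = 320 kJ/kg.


Radius R = 6/2 = 3 nm = 3e-09 m
Convert H_f = 320 kJ/kg = 320000 J/kg
dT = 2 * gamma_SL * T_bulk / (rho * H_f * R)
dT = 2 * 0.1 * 937 / (9301 * 320000 * 3e-09)
dT = 21.0 K

21.0


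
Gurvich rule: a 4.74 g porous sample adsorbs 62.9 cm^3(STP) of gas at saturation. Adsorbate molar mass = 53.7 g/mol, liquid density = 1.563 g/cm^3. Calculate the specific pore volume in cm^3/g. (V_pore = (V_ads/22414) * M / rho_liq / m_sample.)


Moles adsorbed n = V_ads / 22414 = 62.9 / 22414 = 2.806282e-03 mol
Liquid volume V_liq = n * M / rho_liq = 2.806282e-03 * 53.7 / 1.563 = 0.09642 cm^3
Specific pore volume V_pore = V_liq / m_sample = 0.09642 / 4.74
V_pore = 0.0203 cm^3/g

0.0203


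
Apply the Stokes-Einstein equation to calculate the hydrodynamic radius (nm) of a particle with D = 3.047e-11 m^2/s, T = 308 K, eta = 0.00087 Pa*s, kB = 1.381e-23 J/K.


Stokes-Einstein: R = kB*T / (6*pi*eta*D)
R = 1.381e-23 * 308 / (6 * pi * 0.00087 * 3.047e-11)
R = 8.51239e-09 m = 8.51 nm

8.51


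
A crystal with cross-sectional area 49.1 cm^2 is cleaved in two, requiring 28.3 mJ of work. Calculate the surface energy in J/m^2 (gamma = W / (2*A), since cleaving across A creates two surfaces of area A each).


Convert: A = 49.1 cm^2 = 0.00491 m^2, W = 28.3 mJ = 0.0283 J
Cleaving exposes two faces of area A, so total new surface = 2*A and gamma = W / (2*A)
gamma = 0.0283 / (2 * 0.00491)
gamma = 2.882 J/m^2

2.882


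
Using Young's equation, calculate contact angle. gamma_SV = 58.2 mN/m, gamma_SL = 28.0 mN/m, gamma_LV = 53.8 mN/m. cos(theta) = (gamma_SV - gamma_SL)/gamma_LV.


cos(theta) = (gamma_SV - gamma_SL) / gamma_LV
cos(theta) = (58.2 - 28.0) / 53.8
cos(theta) = 0.561338
theta = arccos(0.561338) = 55.85 degrees

55.85


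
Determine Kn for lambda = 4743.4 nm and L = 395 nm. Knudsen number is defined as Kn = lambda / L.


Knudsen number Kn = lambda / L
Kn = 4743.4 / 395
Kn = 12.0086

12.0086


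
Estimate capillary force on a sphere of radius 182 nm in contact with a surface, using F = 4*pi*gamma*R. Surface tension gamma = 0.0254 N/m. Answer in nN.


Convert radius: R = 182 nm = 1.82e-07 m
F = 4 * pi * gamma * R
F = 4 * pi * 0.0254 * 1.82e-07
F = 5.80918e-08 N = 58.0918 nN

58.0918


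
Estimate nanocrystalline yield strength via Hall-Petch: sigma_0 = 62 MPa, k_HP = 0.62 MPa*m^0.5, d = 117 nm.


d = 117 nm = 1.17e-07 m
sqrt(d) = 0.0003420526
Hall-Petch contribution = k / sqrt(d) = 0.62 / 0.0003420526 = 1812.6 MPa
sigma = sigma_0 + k/sqrt(d) = 62 + 1812.6 = 1874.6 MPa

1874.6


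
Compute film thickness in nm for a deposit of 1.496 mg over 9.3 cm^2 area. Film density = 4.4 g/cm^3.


Convert: m = 1.496 mg = 1.4960e-06 kg, A = 9.3 cm^2 = 9.3000e-04 m^2, rho = 4.4 g/cm^3 = 4400 kg/m^3
t = m / (A * rho)
t = 1.4960e-06 / (9.3000e-04 * 4400)
t = 3.6559e-07 m = 365.6 nm

365.6


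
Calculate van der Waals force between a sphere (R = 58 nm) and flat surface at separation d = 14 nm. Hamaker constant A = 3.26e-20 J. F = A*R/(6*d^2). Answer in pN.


Convert to SI: R = 58 nm = 5.8e-08 m, d = 14 nm = 1.4e-08 m
F = A * R / (6 * d^2)
F = 3.26e-20 * 5.8e-08 / (6 * (1.4e-08)^2)
F = 1.60782e-12 N = 1.608 pN

1.608


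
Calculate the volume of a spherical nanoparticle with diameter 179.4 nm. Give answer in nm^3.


Radius r = 179.4/2 = 89.7 nm
Volume V = (4/3) * pi * r^3
V = (4/3) * pi * (89.7)^3
V = 3023193.45 nm^3

3023193.45


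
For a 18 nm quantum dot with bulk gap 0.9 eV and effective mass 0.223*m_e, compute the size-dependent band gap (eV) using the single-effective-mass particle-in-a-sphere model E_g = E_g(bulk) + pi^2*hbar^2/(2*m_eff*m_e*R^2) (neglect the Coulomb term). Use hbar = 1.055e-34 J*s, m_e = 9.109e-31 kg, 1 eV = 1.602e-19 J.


Radius R = 18/2 nm = 9e-09 m
Confinement energy dE = pi^2 * hbar^2 / (2 * m_eff * m_e * R^2)
dE = pi^2 * (1.055e-34)^2 / (2 * 0.223 * 9.109e-31 * (9e-09)^2) J, divided by 1.602e-19 J/eV
dE = 0.0208 eV
Total band gap = E_g(bulk) + dE = 0.9 + 0.0208 = 0.9208 eV

0.9208


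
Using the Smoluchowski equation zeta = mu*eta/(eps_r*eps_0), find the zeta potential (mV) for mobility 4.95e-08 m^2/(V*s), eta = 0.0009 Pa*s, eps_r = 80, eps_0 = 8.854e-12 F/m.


Smoluchowski equation: zeta = mu * eta / (eps_r * eps_0)
zeta = 4.95e-08 * 0.0009 / (80 * 8.854e-12)
zeta = 0.062895 V = 62.9 mV

62.9


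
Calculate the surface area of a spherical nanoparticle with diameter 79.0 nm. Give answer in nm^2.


Radius r = 79.0/2 = 39.5 nm
Surface area SA = 4 * pi * r^2
SA = 4 * pi * (39.5)^2
SA = 19606.68 nm^2

19606.68


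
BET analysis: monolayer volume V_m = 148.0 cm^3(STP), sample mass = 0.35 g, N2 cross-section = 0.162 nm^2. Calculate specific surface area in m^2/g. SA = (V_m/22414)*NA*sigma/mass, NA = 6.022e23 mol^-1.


Number of moles in monolayer = V_m / 22414 = 148.0 / 22414 = 0.00660302
Number of molecules = moles * NA = 0.00660302 * 6.022e23
SA = molecules * sigma / mass
SA = (148.0 / 22414) * 6.022e23 * 0.162e-18 / 0.35
SA = 1840.5 m^2/g

1840.5


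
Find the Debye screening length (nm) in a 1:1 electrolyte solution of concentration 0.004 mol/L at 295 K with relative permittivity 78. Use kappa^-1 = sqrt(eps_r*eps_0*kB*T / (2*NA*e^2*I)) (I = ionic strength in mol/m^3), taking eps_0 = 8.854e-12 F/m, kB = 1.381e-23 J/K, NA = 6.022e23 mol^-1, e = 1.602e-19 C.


Ionic strength I = 0.004 * 1^2 * 1000 = 4 mol/m^3
kappa^-1 = sqrt(78 * 8.854e-12 * 1.381e-23 * 295 / (2 * 6.022e23 * (1.602e-19)^2 * 4))
kappa^-1 = 4.77 nm

4.77


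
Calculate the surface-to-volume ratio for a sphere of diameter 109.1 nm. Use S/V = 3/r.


Radius r = 109.1/2 = 54.55 nm
S/V = 3 / r = 3 / 54.55
S/V = 0.055 nm^-1

0.055


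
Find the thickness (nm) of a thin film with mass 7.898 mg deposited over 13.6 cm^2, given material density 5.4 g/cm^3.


Convert: m = 7.898 mg = 7.8980e-06 kg, A = 13.6 cm^2 = 1.3600e-03 m^2, rho = 5.4 g/cm^3 = 5400 kg/m^3
t = m / (A * rho)
t = 7.8980e-06 / (1.3600e-03 * 5400)
t = 1.0754e-06 m = 1075.4 nm

1075.4


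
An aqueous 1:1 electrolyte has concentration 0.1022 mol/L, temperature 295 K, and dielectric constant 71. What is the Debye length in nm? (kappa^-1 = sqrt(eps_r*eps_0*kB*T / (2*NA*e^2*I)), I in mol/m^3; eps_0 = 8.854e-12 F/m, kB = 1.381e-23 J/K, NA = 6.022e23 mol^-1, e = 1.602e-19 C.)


Ionic strength I = 0.1022 * 1^2 * 1000 = 102.2 mol/m^3
kappa^-1 = sqrt(71 * 8.854e-12 * 1.381e-23 * 295 / (2 * 6.022e23 * (1.602e-19)^2 * 102.2))
kappa^-1 = 0.9 nm

0.9


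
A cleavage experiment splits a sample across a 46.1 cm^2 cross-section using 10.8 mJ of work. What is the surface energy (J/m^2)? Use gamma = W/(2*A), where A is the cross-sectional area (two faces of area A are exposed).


Convert: A = 46.1 cm^2 = 0.00461 m^2, W = 10.8 mJ = 0.0108 J
Cleaving exposes two faces of area A, so total new surface = 2*A and gamma = W / (2*A)
gamma = 0.0108 / (2 * 0.00461)
gamma = 1.171 J/m^2

1.171


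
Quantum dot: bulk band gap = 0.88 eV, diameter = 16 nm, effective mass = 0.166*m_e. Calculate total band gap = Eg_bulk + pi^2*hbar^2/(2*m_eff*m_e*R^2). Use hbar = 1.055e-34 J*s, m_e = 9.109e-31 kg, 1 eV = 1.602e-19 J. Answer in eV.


Radius R = 16/2 nm = 8e-09 m
Confinement energy dE = pi^2 * hbar^2 / (2 * m_eff * m_e * R^2)
dE = pi^2 * (1.055e-34)^2 / (2 * 0.166 * 9.109e-31 * (8e-09)^2) J, divided by 1.602e-19 J/eV
dE = 0.0354 eV
Total band gap = E_g(bulk) + dE = 0.88 + 0.0354 = 0.9154 eV

0.9154


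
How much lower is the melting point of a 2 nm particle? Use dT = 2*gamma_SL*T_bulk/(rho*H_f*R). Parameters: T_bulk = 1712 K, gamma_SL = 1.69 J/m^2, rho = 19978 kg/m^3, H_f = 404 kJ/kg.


Radius R = 2/2 = 1 nm = 1e-09 m
Convert H_f = 404 kJ/kg = 404000 J/kg
dT = 2 * gamma_SL * T_bulk / (rho * H_f * R)
dT = 2 * 1.69 * 1712 / (19978 * 404000 * 1e-09)
dT = 716.9 K

716.9


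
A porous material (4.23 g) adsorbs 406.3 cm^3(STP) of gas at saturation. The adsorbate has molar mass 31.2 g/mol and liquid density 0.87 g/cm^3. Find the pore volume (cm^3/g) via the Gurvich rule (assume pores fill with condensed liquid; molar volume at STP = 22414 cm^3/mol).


Moles adsorbed n = V_ads / 22414 = 406.3 / 22414 = 1.812706e-02 mol
Liquid volume V_liq = n * M / rho_liq = 1.812706e-02 * 31.2 / 0.87 = 0.65007 cm^3
Specific pore volume V_pore = V_liq / m_sample = 0.65007 / 4.23
V_pore = 0.1537 cm^3/g

0.1537


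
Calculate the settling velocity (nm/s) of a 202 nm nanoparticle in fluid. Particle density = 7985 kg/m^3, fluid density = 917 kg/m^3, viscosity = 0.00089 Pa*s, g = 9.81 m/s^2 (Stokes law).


Radius R = 202/2 nm = 1.01e-07 m
Density difference = 7985 - 917 = 7068 kg/m^3
v = 2 * R^2 * (rho_p - rho_f) * g / (9 * eta)
v = 2 * (1.01e-07)^2 * 7068 * 9.81 / (9 * 0.00089)
v = 1.76606e-07 m/s = 176.6061 nm/s

176.6061


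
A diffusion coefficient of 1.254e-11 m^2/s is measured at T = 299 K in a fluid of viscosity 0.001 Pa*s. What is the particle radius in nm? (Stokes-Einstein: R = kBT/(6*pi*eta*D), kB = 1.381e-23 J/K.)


Stokes-Einstein: R = kB*T / (6*pi*eta*D)
R = 1.381e-23 * 299 / (6 * pi * 0.001 * 1.254e-11)
R = 1.74689e-08 m = 17.47 nm

17.47


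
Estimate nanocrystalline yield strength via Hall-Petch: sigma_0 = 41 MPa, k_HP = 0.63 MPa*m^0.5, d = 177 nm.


d = 177 nm = 1.77e-07 m
sqrt(d) = 0.0004207137
Hall-Petch contribution = k / sqrt(d) = 0.63 / 0.0004207137 = 1497.5 MPa
sigma = sigma_0 + k/sqrt(d) = 41 + 1497.5 = 1538.5 MPa

1538.5


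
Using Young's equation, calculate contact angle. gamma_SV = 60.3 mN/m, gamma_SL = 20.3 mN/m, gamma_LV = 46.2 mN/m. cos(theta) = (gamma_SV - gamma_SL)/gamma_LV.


cos(theta) = (gamma_SV - gamma_SL) / gamma_LV
cos(theta) = (60.3 - 20.3) / 46.2
cos(theta) = 0.865801
theta = arccos(0.865801) = 30.03 degrees

30.03


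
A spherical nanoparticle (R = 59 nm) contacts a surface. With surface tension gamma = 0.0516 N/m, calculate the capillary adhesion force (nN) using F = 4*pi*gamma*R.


Convert radius: R = 59 nm = 5.9e-08 m
F = 4 * pi * gamma * R
F = 4 * pi * 0.0516 * 5.9e-08
F = 3.82571e-08 N = 38.2571 nN

38.2571


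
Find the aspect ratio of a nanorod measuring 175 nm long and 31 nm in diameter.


Aspect ratio AR = length / diameter
AR = 175 / 31
AR = 5.65

5.65


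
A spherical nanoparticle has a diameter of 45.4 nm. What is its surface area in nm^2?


Radius r = 45.4/2 = 22.7 nm
Surface area SA = 4 * pi * r^2
SA = 4 * pi * (22.7)^2
SA = 6475.33 nm^2

6475.33


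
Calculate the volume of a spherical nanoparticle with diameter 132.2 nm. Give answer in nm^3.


Radius r = 132.2/2 = 66.1 nm
Volume V = (4/3) * pi * r^3
V = (4/3) * pi * (66.1)^3
V = 1209742.64 nm^3

1209742.64


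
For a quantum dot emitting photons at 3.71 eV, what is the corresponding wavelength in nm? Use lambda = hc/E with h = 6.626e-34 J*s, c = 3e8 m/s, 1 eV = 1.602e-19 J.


Convert energy: E = 3.71 eV = 3.71 * 1.602e-19 = 5.94342e-19 J
lambda = h*c / E = 6.626e-34 * 3e8 / 5.94342e-19
lambda = 3.34454e-07 m = 334.5 nm

334.5


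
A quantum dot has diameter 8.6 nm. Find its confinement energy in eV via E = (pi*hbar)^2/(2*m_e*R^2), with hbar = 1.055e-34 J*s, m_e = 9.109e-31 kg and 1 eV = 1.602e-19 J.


Radius R = 8.6/2 = 4.3 nm = 4.3e-09 m
E = (pi * 1.055e-34)^2 / (2 * 9.109e-31 * (4.3e-09)^2)
E(J) = 3.26112e-21
E = E(J) / 1.602e-19 = 0.0204 eV

0.0204


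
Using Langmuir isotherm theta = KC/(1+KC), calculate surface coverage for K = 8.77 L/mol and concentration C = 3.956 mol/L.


Langmuir isotherm: theta = K*C / (1 + K*C)
K*C = 8.77 * 3.956 = 34.69412
theta = 34.69412 / (1 + 34.69412) = 34.69412 / 35.69412
theta = 0.972

0.972


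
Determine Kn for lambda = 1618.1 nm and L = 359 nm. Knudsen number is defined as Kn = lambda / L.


Knudsen number Kn = lambda / L
Kn = 1618.1 / 359
Kn = 4.5072

4.5072


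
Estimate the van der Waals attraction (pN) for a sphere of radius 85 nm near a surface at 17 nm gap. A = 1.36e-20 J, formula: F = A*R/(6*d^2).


Convert to SI: R = 85 nm = 8.5e-08 m, d = 17 nm = 1.7e-08 m
F = A * R / (6 * d^2)
F = 1.36e-20 * 8.5e-08 / (6 * (1.7e-08)^2)
F = 6.66667e-13 N = 0.667 pN

0.667


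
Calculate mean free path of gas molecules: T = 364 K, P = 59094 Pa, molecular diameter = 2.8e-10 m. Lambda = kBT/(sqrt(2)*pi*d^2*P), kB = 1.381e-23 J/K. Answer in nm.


Mean free path: lambda = kB*T / (sqrt(2) * pi * d^2 * P)
lambda = 1.381e-23 * 364 / (sqrt(2) * pi * (2.8e-10)^2 * 59094)
lambda = 2.44214e-07 m
lambda = 244.21 nm

244.21


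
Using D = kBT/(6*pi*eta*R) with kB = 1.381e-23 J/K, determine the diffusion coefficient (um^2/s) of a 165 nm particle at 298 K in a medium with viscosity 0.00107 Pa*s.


Radius R = 165/2 = 82.5 nm = 8.25e-08 m
D = kB*T / (6*pi*eta*R)
D = 1.381e-23 * 298 / (6 * pi * 0.00107 * 8.25e-08)
D = 2.47327e-12 m^2/s = 2.473 um^2/s

2.473


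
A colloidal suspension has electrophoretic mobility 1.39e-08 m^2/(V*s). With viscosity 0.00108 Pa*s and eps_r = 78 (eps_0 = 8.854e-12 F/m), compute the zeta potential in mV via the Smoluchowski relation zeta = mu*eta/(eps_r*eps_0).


Smoluchowski equation: zeta = mu * eta / (eps_r * eps_0)
zeta = 1.39e-08 * 0.00108 / (78 * 8.854e-12)
zeta = 0.021737 V = 21.74 mV

21.74


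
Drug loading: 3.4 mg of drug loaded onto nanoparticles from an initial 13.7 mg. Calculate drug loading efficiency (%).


Drug loading efficiency = (drug loaded / drug initial) * 100
DLE = 3.4 / 13.7 * 100
DLE = 0.2482 * 100
DLE = 24.82%

24.82


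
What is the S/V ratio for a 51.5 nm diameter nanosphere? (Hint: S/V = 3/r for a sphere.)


Radius r = 51.5/2 = 25.75 nm
S/V = 3 / r = 3 / 25.75
S/V = 0.1165 nm^-1

0.1165


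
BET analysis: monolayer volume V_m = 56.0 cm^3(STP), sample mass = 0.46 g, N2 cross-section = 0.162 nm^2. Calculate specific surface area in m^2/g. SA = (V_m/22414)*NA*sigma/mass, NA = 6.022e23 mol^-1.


Number of moles in monolayer = V_m / 22414 = 56.0 / 22414 = 0.00249844
Number of molecules = moles * NA = 0.00249844 * 6.022e23
SA = molecules * sigma / mass
SA = (56.0 / 22414) * 6.022e23 * 0.162e-18 / 0.46
SA = 529.9 m^2/g

529.9


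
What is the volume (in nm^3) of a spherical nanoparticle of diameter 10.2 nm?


Radius r = 10.2/2 = 5.1 nm
Volume V = (4/3) * pi * r^3
V = (4/3) * pi * (5.1)^3
V = 555.65 nm^3

555.65


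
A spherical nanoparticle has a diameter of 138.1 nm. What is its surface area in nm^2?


Radius r = 138.1/2 = 69.05 nm
Surface area SA = 4 * pi * r^2
SA = 4 * pi * (69.05)^2
SA = 59915.23 nm^2

59915.23


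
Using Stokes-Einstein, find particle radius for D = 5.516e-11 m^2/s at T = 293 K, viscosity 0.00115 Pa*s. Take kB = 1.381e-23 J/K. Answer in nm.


Stokes-Einstein: R = kB*T / (6*pi*eta*D)
R = 1.381e-23 * 293 / (6 * pi * 0.00115 * 5.516e-11)
R = 3.38406e-09 m = 3.38 nm

3.38


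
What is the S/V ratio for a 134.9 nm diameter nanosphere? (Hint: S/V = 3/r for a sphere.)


Radius r = 134.9/2 = 67.45 nm
S/V = 3 / r = 3 / 67.45
S/V = 0.0445 nm^-1

0.0445


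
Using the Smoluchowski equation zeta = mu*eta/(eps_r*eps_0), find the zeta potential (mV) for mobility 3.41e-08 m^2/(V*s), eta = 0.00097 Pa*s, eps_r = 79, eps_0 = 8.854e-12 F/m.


Smoluchowski equation: zeta = mu * eta / (eps_r * eps_0)
zeta = 3.41e-08 * 0.00097 / (79 * 8.854e-12)
zeta = 0.047289 V = 47.29 mV

47.29


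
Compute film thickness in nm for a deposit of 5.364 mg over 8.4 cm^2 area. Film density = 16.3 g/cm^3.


Convert: m = 5.364 mg = 5.3640e-06 kg, A = 8.4 cm^2 = 8.4000e-04 m^2, rho = 16.3 g/cm^3 = 16300 kg/m^3
t = m / (A * rho)
t = 5.3640e-06 / (8.4000e-04 * 16300)
t = 3.9176e-07 m = 391.8 nm

391.8


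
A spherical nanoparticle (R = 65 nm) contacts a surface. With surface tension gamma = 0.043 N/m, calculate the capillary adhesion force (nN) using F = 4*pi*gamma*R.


Convert radius: R = 65 nm = 6.5e-08 m
F = 4 * pi * gamma * R
F = 4 * pi * 0.043 * 6.5e-08
F = 3.5123e-08 N = 35.123 nN

35.123


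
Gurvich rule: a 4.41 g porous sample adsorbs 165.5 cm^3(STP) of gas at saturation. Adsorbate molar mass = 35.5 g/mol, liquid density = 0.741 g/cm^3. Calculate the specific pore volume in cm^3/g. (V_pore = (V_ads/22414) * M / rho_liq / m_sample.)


Moles adsorbed n = V_ads / 22414 = 165.5 / 22414 = 7.383778e-03 mol
Liquid volume V_liq = n * M / rho_liq = 7.383778e-03 * 35.5 / 0.741 = 0.35374 cm^3
Specific pore volume V_pore = V_liq / m_sample = 0.35374 / 4.41
V_pore = 0.0802 cm^3/g

0.0802


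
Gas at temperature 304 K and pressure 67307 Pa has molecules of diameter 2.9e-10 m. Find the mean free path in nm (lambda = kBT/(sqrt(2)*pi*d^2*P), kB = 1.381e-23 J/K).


Mean free path: lambda = kB*T / (sqrt(2) * pi * d^2 * P)
lambda = 1.381e-23 * 304 / (sqrt(2) * pi * (2.9e-10)^2 * 67307)
lambda = 1.66935e-07 m
lambda = 166.93 nm

166.93


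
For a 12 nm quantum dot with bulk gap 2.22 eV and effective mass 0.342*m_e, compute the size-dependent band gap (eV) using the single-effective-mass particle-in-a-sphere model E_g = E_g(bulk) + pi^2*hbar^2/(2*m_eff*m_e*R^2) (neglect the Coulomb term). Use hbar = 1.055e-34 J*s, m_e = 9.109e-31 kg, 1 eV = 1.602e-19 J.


Radius R = 12/2 nm = 6e-09 m
Confinement energy dE = pi^2 * hbar^2 / (2 * m_eff * m_e * R^2)
dE = pi^2 * (1.055e-34)^2 / (2 * 0.342 * 9.109e-31 * (6e-09)^2) J, divided by 1.602e-19 J/eV
dE = 0.0306 eV
Total band gap = E_g(bulk) + dE = 2.22 + 0.0306 = 2.2506 eV

2.2506


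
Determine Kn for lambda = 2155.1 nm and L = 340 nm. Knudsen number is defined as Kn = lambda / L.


Knudsen number Kn = lambda / L
Kn = 2155.1 / 340
Kn = 6.3385

6.3385


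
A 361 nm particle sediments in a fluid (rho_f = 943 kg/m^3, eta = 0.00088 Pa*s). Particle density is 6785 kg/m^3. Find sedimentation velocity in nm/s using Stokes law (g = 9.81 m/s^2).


Radius R = 361/2 nm = 1.805e-07 m
Density difference = 6785 - 943 = 5842 kg/m^3
v = 2 * R^2 * (rho_p - rho_f) * g / (9 * eta)
v = 2 * (1.805e-07)^2 * 5842 * 9.81 / (9 * 0.00088)
v = 4.71509e-07 m/s = 471.5088 nm/s

471.5088


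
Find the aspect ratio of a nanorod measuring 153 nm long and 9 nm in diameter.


Aspect ratio AR = length / diameter
AR = 153 / 9
AR = 17.0

17.0


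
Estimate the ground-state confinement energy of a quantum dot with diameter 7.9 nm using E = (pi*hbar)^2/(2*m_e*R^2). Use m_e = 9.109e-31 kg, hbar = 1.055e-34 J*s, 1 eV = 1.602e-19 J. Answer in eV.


Radius R = 7.9/2 = 3.95 nm = 3.95e-09 m
E = (pi * 1.055e-34)^2 / (2 * 9.109e-31 * (3.95e-09)^2)
E(J) = 3.86465e-21
E = E(J) / 1.602e-19 = 0.0241 eV

0.0241


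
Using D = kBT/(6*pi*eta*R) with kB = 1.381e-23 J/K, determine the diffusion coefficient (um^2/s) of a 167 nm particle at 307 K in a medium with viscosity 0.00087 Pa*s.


Radius R = 167/2 = 83.5 nm = 8.35e-08 m
D = kB*T / (6*pi*eta*R)
D = 1.381e-23 * 307 / (6 * pi * 0.00087 * 8.35e-08)
D = 3.09617e-12 m^2/s = 3.096 um^2/s

3.096


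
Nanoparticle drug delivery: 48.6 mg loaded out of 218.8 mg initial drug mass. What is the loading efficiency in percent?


Drug loading efficiency = (drug loaded / drug initial) * 100
DLE = 48.6 / 218.8 * 100
DLE = 0.2221 * 100
DLE = 22.21%

22.21


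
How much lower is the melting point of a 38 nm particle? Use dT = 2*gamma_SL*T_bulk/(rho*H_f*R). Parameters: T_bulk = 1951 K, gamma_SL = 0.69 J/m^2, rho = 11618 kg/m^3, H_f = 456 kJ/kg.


Radius R = 38/2 = 19 nm = 1.9e-08 m
Convert H_f = 456 kJ/kg = 456000 J/kg
dT = 2 * gamma_SL * T_bulk / (rho * H_f * R)
dT = 2 * 0.69 * 1951 / (11618 * 456000 * 1.9e-08)
dT = 26.7 K

26.7


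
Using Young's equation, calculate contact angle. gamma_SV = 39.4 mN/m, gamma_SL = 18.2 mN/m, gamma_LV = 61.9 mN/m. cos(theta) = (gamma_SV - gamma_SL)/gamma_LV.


cos(theta) = (gamma_SV - gamma_SL) / gamma_LV
cos(theta) = (39.4 - 18.2) / 61.9
cos(theta) = 0.342488
theta = arccos(0.342488) = 69.97 degrees

69.97


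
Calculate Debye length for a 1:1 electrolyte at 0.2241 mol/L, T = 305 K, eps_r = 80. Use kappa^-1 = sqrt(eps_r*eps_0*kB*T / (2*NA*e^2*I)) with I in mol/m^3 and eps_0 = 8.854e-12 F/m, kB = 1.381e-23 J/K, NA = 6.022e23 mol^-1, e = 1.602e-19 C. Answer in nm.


Ionic strength I = 0.2241 * 1^2 * 1000 = 224.1 mol/m^3
kappa^-1 = sqrt(80 * 8.854e-12 * 1.381e-23 * 305 / (2 * 6.022e23 * (1.602e-19)^2 * 224.1))
kappa^-1 = 0.656 nm

0.656
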